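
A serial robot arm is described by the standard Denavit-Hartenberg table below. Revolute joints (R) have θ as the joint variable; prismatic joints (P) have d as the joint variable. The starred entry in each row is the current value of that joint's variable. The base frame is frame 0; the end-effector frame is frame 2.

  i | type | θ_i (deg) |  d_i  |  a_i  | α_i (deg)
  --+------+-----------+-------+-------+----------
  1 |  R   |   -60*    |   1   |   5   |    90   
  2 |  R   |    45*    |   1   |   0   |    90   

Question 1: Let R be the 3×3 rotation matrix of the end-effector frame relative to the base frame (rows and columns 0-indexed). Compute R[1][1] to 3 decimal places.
End-effector y-axis (col 1 of R) = (-0.8660,-0.5000,0.0000)
R[1][1] = -0.5000

-0.500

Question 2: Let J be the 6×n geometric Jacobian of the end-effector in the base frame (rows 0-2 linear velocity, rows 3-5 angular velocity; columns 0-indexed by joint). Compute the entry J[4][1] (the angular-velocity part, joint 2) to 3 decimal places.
-0.500

axis z_1 = (-0.8660,-0.5000,0.0000); lever o_n−o_1 = (-0.8660,-0.5000,0.0000)
cross product → J_v[:, 1] = (0.0000,-0.0000,-0.0000)
J_ω[:, 1] = z_1
entry J[4][1] = -0.5000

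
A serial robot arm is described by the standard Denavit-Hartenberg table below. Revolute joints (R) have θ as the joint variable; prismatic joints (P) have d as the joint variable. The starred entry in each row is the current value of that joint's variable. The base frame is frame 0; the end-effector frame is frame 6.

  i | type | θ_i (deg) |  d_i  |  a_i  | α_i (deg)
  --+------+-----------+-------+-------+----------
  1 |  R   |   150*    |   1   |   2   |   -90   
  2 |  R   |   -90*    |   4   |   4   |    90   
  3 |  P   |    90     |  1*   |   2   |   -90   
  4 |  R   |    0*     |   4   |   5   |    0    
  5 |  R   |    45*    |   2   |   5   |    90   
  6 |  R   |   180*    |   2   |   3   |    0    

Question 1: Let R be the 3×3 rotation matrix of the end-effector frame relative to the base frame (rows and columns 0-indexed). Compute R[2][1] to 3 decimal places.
1.000

End-effector y-axis (col 1 of R) = (0.0000,0.0000,1.0000)
R[2][1] = 1.0000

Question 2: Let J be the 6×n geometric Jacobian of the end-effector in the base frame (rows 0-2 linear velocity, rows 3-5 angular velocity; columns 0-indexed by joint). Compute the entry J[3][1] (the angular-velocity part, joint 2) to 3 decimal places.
-0.500

axis z_1 = (-0.5000,-0.8660,0.0000); lever o_n−o_1 = (-6.0482,-12.4758,-2.0000)
cross product → J_v[:, 1] = (1.7321,-1.0000,1.0000)
J_ω[:, 1] = z_1
entry J[3][1] = -0.5000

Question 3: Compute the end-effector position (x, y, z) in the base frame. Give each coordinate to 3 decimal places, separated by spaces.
after link 1: o_1 = (-1.7321, 1.0000, 1.0000)
after link 2: o_2 = (-3.7321, -2.4641, 5.0000)
after link 3: o_3 = (-3.8660, -4.6962, 5.0000)
after link 4: o_4 = (-6.3660, -9.0263, 1.0000)
after link 5: o_5 = (-11.1957, -10.3204, -1.0000)
after link 6: o_6 = (-7.7802, -11.4758, -1.0000)

-7.780 -11.476 -1.000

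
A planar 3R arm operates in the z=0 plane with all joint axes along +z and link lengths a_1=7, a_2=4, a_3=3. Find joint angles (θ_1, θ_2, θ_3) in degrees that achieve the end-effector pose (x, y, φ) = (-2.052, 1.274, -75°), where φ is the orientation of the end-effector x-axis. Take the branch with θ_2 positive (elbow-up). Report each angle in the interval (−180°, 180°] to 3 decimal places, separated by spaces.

89.999 134.997 60.004

wrist centre = target − a_3·(cos φ, sin φ) = (-2.8285, 4.1718)
cos θ_2 = (25.4039−7²−4²)/(2·7·4) = -0.7071; θ_2 = 134.9973° (elbow-up)
β = atan2(4.1718,-2.8285) = 124.1372°; ψ = atan2(2.8286,4.1717) = 34.1386°
θ_1 = β − ψ = 89.9986°
θ_3 = φ − θ_1 − θ_2 = 60.0041° (wrapped to (-180°,180°])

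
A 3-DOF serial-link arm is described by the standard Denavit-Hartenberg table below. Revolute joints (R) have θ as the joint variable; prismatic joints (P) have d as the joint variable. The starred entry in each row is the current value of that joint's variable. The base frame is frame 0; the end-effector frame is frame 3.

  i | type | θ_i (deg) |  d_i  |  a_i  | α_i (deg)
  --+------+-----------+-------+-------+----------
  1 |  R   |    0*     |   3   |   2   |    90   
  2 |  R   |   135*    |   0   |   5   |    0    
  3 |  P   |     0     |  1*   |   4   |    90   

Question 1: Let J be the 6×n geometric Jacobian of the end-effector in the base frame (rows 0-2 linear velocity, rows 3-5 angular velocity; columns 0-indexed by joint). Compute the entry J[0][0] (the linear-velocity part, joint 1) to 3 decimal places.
axis z_0 = ẑ; lever o_n−o_0 = (-4.3640,-1.0000,9.3640)
cross product → J_v[:, 0] = (1.0000,-4.3640,0.0000)
J_ω[:, 0] = z_0
entry J[0][0] = 1.0000

1.000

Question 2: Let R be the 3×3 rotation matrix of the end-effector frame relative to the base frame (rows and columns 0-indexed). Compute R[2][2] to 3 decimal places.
0.707

End-effector z-axis (col 2 of R) = (0.7071,-0.0000,0.7071)
R[2][2] = 0.7071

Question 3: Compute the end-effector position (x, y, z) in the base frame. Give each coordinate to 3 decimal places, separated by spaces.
after link 1: o_1 = (2.0000, 0.0000, 3.0000)
after link 2: o_2 = (-1.5355, 0.0000, 6.5355)
after link 3: o_3 = (-4.3640, -1.0000, 9.3640)

-4.364 -1.000 9.364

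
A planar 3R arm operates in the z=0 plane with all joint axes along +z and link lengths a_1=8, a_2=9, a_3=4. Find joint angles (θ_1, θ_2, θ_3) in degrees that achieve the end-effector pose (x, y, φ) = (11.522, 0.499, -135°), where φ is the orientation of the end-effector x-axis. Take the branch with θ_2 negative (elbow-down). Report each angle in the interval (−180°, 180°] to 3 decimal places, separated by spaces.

wrist centre = target − a_3·(cos φ, sin φ) = (14.3504, 3.3274)
cos θ_2 = (217.0065−8²−9²)/(2·8·9) = 0.5000; θ_2 = -59.9970° (elbow-down)
β = atan2(3.3274,14.3504) = 13.0545°; ψ = atan2(-7.7940,12.5004) = -31.9435°
θ_1 = β − ψ = 44.9980°
θ_3 = φ − θ_1 − θ_2 = -120.0010° (wrapped to (-180°,180°])

44.998 -59.997 -120.001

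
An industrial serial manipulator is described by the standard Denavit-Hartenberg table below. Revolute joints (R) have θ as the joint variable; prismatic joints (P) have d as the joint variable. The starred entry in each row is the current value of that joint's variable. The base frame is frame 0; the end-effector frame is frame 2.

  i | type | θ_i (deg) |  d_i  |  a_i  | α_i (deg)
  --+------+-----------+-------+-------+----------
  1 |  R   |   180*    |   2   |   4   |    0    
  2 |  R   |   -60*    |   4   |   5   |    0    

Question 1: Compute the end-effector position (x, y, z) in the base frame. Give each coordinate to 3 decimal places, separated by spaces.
after link 1: o_1 = (-4.0000, 0.0000, 2.0000)
after link 2: o_2 = (-6.5000, 4.3301, 6.0000)

-6.500 4.330 6.000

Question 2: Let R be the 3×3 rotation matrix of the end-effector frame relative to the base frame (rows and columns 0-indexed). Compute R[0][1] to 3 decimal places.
-0.866

End-effector y-axis (col 1 of R) = (-0.8660,-0.5000,0.0000)
R[0][1] = -0.8660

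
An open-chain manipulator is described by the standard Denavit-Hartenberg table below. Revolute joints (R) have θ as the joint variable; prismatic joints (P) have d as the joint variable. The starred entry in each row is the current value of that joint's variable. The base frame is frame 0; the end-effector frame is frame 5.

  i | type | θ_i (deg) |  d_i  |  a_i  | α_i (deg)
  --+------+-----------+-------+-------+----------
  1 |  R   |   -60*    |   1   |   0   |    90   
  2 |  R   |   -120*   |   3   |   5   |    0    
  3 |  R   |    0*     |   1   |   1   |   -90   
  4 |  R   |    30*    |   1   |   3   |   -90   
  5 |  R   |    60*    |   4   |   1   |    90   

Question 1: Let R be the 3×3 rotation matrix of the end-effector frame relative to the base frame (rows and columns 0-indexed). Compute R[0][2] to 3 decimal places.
0.404

End-effector z-axis (col 2 of R) = (0.4040,0.1663,-0.8995)
R[0][2] = 0.4040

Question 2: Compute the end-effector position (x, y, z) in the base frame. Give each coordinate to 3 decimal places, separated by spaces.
after link 1: o_1 = (0.0000, 0.0000, 1.0000)
after link 2: o_2 = (-3.8481, 0.6651, -3.3301)
after link 3: o_3 = (-4.9641, 0.5981, -4.1962)
after link 4: o_4 = (-3.8816, 1.7231, -6.9462)
after link 5: o_5 = (-0.6483, 3.5511, -5.1561)

-0.648 3.551 -5.156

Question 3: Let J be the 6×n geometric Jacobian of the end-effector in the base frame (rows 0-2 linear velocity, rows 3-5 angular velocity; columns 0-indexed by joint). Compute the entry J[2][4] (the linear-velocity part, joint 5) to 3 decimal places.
axis z_4 = (0.8750,0.2165,0.4330); lever o_n−o_4 = (3.2333,1.8280,1.7901)
cross product → J_v[:, 4] = (-0.4040,-0.1663,0.8995)
J_ω[:, 4] = z_4
entry J[2][4] = 0.8995

0.900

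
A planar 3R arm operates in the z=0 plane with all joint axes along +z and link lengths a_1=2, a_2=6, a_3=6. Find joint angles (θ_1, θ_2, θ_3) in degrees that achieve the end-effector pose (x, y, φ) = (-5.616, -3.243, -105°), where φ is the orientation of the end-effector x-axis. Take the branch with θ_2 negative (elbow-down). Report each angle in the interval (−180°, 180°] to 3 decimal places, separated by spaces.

-94.256 -135.018 124.274

wrist centre = target − a_3·(cos φ, sin φ) = (-4.0631, 2.5526)
cos θ_2 = (23.0242−2²−6²)/(2·2·6) = -0.7073; θ_2 = -135.0177° (elbow-down)
β = atan2(2.5526,-4.0631) = 147.8617°; ψ = atan2(-4.2413,-2.2439) = -117.8818°
θ_1 = β − ψ = 265.7436°
θ_3 = φ − θ_1 − θ_2 = 124.2741° (wrapped to (-180°,180°])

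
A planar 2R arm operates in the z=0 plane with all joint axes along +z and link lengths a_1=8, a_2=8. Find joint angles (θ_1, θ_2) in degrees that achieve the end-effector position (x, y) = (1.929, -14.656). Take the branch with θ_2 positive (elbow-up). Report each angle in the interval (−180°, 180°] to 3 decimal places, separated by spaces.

-104.999 44.994

cos θ_2 = (218.5194−8²−8²)/(2·8·8) = 0.7072; θ_2 = 44.9939° (elbow-up)
β = atan2(-14.6560,1.9290) = -82.5019°; ψ = atan2(5.6562,13.6575) = 22.4969°
θ_1 = β − ψ = -104.9988°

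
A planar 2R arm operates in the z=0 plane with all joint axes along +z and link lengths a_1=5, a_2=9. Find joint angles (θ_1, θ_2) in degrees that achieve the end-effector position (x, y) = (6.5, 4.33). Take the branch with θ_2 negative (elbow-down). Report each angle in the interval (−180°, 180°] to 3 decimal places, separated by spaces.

120.000 -120.001

cos θ_2 = (60.9989−5²−9²)/(2·5·9) = -0.5000; θ_2 = -120.0008° (elbow-down)
β = atan2(4.3300,6.5000) = 33.6697°; ψ = atan2(-7.7942,0.4999) = -86.3303°
θ_1 = β − ψ = 120.0000°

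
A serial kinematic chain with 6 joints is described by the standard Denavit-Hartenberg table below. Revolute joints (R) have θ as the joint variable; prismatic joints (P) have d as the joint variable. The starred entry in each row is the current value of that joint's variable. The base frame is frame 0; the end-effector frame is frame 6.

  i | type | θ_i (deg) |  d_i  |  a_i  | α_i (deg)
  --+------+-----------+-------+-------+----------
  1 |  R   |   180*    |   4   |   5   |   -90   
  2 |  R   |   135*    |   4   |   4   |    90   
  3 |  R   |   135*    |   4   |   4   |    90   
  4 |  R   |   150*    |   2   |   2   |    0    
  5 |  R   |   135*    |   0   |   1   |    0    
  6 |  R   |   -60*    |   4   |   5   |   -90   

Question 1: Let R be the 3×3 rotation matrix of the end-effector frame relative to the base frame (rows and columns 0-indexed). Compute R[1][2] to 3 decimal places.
-0.500

End-effector z-axis (col 2 of R) = (0.1464,-0.5000,0.8536)
R[1][2] = -0.5000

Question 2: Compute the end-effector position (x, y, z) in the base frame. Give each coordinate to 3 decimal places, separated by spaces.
0.980 -7.529 -2.685

after link 1: o_1 = (-5.0000, 0.0000, 4.0000)
after link 2: o_2 = (-2.1716, -4.0000, 1.1716)
after link 3: o_3 = (-7.0000, -6.8284, 0.3431)
after link 4: o_4 = (-5.8411, -7.0179, -2.2300)
after link 5: o_5 = (-5.2875, -7.2009, -1.4176)
after link 6: o_6 = (0.9803, -7.5293, -2.6853)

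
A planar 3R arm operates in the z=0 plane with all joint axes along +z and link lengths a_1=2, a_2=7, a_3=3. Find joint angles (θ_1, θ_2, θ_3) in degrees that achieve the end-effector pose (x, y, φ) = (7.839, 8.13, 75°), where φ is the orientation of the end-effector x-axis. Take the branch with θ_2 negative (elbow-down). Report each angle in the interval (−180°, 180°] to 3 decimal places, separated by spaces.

wrist centre = target − a_3·(cos φ, sin φ) = (7.0625, 5.2322)
cos θ_2 = (77.2557−2²−7²)/(2·2·7) = 0.8663; θ_2 = -29.9715° (elbow-down)
β = atan2(5.2322,7.0625) = 36.5326°; ψ = atan2(-3.4970,8.0639) = -23.4444°
θ_1 = β − ψ = 59.9770°
θ_3 = φ − θ_1 − θ_2 = 44.9946° (wrapped to (-180°,180°])

59.977 -29.972 44.995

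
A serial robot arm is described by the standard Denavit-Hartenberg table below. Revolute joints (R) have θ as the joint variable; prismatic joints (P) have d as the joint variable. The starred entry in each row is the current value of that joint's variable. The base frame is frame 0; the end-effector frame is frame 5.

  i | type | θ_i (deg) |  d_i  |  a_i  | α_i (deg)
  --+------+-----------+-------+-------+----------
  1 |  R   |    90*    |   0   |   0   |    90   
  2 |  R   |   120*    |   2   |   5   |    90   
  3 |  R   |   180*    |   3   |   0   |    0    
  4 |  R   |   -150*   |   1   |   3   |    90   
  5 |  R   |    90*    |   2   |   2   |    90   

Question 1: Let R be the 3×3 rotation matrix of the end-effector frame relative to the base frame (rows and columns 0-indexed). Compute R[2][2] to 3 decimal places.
0.750

End-effector z-axis (col 2 of R) = (0.5000,-0.4330,0.7500)
R[2][2] = 0.7500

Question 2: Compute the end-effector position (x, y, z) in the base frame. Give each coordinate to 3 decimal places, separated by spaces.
1.768 0.897 10.446

after link 1: o_1 = (0.0000, 0.0000, 0.0000)
after link 2: o_2 = (2.0000, -2.5000, 4.3301)
after link 3: o_3 = (2.0000, 0.0981, 5.8301)
after link 4: o_4 = (3.5000, -0.3349, 8.5801)
after link 5: o_5 = (1.7679, 0.8971, 10.4462)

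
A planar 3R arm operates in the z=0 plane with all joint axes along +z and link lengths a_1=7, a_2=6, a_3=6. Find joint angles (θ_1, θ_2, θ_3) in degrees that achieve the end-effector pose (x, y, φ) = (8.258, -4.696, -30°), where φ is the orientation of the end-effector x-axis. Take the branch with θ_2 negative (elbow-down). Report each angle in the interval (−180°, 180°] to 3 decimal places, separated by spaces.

wrist centre = target − a_3·(cos φ, sin φ) = (3.0618, -1.6960)
cos θ_2 = (12.2513−7²−6²)/(2·7·6) = -0.8661; θ_2 = -150.0035° (elbow-down)
β = atan2(-1.6960,3.0618) = -28.9827°; ψ = atan2(-2.9997,1.8037) = -58.9821°
θ_1 = β − ψ = 29.9995°
θ_3 = φ − θ_1 − θ_2 = 90.0040° (wrapped to (-180°,180°])

29.999 -150.003 90.004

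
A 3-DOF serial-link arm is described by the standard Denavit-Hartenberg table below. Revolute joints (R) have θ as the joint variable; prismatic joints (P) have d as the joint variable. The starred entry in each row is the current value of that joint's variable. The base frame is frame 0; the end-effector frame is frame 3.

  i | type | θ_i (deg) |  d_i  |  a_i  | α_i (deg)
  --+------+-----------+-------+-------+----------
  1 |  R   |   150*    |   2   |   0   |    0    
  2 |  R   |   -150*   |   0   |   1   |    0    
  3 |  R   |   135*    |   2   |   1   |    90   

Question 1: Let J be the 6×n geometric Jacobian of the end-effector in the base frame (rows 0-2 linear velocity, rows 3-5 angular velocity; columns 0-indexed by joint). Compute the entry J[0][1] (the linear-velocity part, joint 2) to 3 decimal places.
axis z_1 = (0.0000,0.0000,1.0000); lever o_n−o_1 = (0.2929,0.7071,2.0000)
cross product → J_v[:, 1] = (-0.7071,0.2929,0.0000)
J_ω[:, 1] = z_1
entry J[0][1] = -0.7071

-0.707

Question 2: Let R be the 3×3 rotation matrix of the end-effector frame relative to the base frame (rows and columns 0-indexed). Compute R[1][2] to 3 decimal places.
End-effector z-axis (col 2 of R) = (0.7071,0.7071,0.0000)
R[1][2] = 0.7071

0.707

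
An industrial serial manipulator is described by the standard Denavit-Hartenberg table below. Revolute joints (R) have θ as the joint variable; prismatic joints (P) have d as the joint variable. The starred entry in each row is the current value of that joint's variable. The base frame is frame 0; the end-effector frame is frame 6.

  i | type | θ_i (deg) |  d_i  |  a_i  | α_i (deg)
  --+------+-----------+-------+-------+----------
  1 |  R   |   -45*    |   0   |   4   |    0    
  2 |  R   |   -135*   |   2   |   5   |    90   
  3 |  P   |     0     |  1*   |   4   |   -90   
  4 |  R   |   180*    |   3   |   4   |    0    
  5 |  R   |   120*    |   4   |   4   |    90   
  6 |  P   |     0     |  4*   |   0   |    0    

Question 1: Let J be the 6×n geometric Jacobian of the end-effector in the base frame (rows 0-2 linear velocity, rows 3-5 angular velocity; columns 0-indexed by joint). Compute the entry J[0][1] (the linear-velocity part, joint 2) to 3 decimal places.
-6.464

axis z_1 = (0.0000,0.0000,1.0000); lever o_n−o_1 = (-3.5359,6.4641,9.0000)
cross product → J_v[:, 1] = (-6.4641,-3.5359,0.0000)
J_ω[:, 1] = z_1
entry J[0][1] = -6.4641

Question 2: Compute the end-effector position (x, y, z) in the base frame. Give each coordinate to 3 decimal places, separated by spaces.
after link 1: o_1 = (2.8284, -2.8284, 0.0000)
after link 2: o_2 = (-2.1716, -2.8284, 2.0000)
after link 3: o_3 = (-6.1716, -1.8284, 2.0000)
after link 4: o_4 = (-2.1716, -1.8284, 5.0000)
after link 5: o_5 = (-4.1716, 1.6357, 9.0000)
after link 6: o_6 = (-0.7075, 3.6357, 9.0000)

-0.707 3.636 9.000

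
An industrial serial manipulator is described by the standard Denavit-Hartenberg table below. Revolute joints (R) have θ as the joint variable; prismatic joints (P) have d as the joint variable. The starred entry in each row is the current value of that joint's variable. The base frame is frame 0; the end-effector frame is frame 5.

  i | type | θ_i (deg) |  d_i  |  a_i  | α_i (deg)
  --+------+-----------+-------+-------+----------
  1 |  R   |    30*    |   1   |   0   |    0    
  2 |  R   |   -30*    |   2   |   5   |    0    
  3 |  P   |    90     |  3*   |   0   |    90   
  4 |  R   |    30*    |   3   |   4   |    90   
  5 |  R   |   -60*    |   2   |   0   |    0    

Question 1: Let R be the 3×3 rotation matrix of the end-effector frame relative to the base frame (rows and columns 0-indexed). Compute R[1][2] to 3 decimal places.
End-effector z-axis (col 2 of R) = (0.0000,0.5000,-0.8660)
R[1][2] = 0.5000

0.500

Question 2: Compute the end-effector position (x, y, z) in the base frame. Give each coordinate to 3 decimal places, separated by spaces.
8.000 4.464 6.268

after link 1: o_1 = (0.0000, 0.0000, 1.0000)
after link 2: o_2 = (5.0000, 0.0000, 3.0000)
after link 3: o_3 = (5.0000, 0.0000, 6.0000)
after link 4: o_4 = (8.0000, 3.4641, 8.0000)
after link 5: o_5 = (8.0000, 4.4641, 6.2679)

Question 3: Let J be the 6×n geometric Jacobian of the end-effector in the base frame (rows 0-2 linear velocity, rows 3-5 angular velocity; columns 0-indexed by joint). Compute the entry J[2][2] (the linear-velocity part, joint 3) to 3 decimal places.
prismatic axis z_2 = (0.0000,0.0000,1.0000)
J_v[:, 2] = z_2; J_ω[:, 2] = (0,0,0)
entry J[2][2] = 1.0000

1.000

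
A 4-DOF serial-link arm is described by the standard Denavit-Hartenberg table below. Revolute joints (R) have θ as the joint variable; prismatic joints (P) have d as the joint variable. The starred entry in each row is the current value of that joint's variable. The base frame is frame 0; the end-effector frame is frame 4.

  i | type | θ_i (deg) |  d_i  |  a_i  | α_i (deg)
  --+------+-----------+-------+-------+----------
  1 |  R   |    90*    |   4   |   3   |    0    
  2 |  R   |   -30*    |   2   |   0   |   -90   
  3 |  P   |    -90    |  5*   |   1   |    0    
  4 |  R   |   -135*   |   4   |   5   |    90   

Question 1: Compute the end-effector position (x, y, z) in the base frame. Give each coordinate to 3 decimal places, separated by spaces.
-9.562 4.438 3.464

after link 1: o_1 = (0.0000, 3.0000, 4.0000)
after link 2: o_2 = (0.0000, 3.0000, 6.0000)
after link 3: o_3 = (-4.3301, 5.5000, 7.0000)
after link 4: o_4 = (-9.5620, 4.4381, 3.4645)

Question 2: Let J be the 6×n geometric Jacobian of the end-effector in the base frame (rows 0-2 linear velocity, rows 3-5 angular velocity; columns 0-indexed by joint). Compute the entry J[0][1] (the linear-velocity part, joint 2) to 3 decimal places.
-1.438

axis z_1 = (0.0000,0.0000,1.0000); lever o_n−o_1 = (-9.5620,1.4381,-0.5355)
cross product → J_v[:, 1] = (-1.4381,-9.5620,0.0000)
J_ω[:, 1] = z_1
entry J[0][1] = -1.4381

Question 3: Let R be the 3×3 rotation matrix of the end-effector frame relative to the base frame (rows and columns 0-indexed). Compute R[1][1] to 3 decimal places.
0.500

End-effector y-axis (col 1 of R) = (-0.8660,0.5000,0.0000)
R[1][1] = 0.5000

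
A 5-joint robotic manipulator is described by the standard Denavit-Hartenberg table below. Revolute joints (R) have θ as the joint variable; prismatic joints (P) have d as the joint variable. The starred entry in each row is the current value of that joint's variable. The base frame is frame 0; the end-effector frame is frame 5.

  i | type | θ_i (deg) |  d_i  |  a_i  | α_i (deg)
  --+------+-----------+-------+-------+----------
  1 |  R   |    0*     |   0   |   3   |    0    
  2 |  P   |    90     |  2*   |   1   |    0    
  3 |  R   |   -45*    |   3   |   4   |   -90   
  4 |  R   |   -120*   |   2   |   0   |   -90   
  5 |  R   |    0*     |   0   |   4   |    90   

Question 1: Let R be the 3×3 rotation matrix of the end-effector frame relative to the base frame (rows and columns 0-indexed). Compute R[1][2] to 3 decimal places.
End-effector z-axis (col 2 of R) = (-0.7071,0.7071,0.0000)
R[1][2] = 0.7071

0.707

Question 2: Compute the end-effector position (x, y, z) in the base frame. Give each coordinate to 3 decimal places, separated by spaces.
3.000 3.828 8.464

after link 1: o_1 = (3.0000, 0.0000, 0.0000)
after link 2: o_2 = (3.0000, 1.0000, 2.0000)
after link 3: o_3 = (5.8284, 3.8284, 5.0000)
after link 4: o_4 = (4.4142, 5.2426, 5.0000)
after link 5: o_5 = (3.0000, 3.8284, 8.4641)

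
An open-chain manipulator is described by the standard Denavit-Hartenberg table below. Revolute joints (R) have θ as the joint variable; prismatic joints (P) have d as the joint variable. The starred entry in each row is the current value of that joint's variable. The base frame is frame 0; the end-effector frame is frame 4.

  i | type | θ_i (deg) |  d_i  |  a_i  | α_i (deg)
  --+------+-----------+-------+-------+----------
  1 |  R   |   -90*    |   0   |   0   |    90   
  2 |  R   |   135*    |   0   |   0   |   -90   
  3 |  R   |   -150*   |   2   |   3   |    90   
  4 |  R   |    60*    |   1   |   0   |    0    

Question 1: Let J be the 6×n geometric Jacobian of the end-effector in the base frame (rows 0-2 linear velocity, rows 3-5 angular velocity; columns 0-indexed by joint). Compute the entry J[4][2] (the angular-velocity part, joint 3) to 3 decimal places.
axis z_2 = (-0.0000,0.7071,-0.7071); lever o_n−o_2 = (-0.6340,-0.7765,-3.6049)
cross product → J_v[:, 2] = (-3.0981,0.4483,0.4483)
J_ω[:, 2] = z_2
entry J[4][2] = 0.7071

0.707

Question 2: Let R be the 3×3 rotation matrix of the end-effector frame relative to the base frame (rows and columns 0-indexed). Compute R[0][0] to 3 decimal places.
End-effector x-axis (col 0 of R) = (-0.2500,0.3062,-0.9186)
R[0][0] = -0.2500

-0.250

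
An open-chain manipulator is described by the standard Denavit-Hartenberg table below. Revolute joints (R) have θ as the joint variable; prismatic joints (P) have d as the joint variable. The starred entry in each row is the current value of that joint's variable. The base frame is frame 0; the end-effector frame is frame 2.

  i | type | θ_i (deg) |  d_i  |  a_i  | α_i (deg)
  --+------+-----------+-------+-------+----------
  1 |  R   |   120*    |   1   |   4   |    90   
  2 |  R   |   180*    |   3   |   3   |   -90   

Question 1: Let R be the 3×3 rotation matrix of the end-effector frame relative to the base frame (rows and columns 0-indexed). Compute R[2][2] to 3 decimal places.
-1.000

End-effector z-axis (col 2 of R) = (0.0000,-0.0000,-1.0000)
R[2][2] = -1.0000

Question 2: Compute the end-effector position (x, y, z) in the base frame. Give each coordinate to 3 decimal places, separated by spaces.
after link 1: o_1 = (-2.0000, 3.4641, 1.0000)
after link 2: o_2 = (2.0981, 2.3660, 1.0000)

2.098 2.366 1.000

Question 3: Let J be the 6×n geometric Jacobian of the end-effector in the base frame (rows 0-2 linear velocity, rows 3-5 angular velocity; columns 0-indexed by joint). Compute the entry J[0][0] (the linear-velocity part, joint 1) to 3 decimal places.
axis z_0 = ẑ; lever o_n−o_0 = (2.0981,2.3660,1.0000)
cross product → J_v[:, 0] = (-2.3660,2.0981,0.0000)
J_ω[:, 0] = z_0
entry J[0][0] = -2.3660

-2.366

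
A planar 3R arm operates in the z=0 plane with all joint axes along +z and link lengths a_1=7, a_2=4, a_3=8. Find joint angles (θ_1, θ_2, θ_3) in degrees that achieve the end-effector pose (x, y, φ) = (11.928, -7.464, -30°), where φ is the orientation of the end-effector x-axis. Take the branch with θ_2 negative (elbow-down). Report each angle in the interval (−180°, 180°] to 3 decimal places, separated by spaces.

wrist centre = target − a_3·(cos φ, sin φ) = (4.9998, -3.4640)
cos θ_2 = (36.9973−7²−4²)/(2·7·4) = -0.5000; θ_2 = -120.0032° (elbow-down)
β = atan2(-3.4640,4.9998) = -34.7153°; ψ = atan2(-3.4640,4.9998) = -34.7152°
θ_1 = β − ψ = -0.0001°
θ_3 = φ − θ_1 − θ_2 = 90.0034° (wrapped to (-180°,180°])

-0.000 -120.003 90.003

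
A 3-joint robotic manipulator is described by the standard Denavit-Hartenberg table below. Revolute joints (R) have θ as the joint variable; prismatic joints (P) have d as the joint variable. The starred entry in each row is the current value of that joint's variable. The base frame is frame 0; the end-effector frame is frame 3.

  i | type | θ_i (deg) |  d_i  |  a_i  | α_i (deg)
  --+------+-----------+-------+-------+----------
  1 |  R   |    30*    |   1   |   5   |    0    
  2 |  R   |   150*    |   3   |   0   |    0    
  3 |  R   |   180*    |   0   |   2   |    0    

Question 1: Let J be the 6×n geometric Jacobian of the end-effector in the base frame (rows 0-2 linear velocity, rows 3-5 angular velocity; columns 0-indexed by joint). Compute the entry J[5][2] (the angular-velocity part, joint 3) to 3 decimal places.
1.000

axis z_2 = (0.0000,0.0000,1.0000); lever o_n−o_2 = (2.0000,-0.0000,0.0000)
cross product → J_v[:, 2] = (0.0000,2.0000,-0.0000)
J_ω[:, 2] = z_2
entry J[5][2] = 1.0000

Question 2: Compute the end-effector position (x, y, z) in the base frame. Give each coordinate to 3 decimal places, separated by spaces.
after link 1: o_1 = (4.3301, 2.5000, 1.0000)
after link 2: o_2 = (4.3301, 2.5000, 4.0000)
after link 3: o_3 = (6.3301, 2.5000, 4.0000)

6.330 2.500 4.000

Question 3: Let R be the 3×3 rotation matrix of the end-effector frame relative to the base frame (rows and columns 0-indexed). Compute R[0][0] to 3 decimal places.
1.000

End-effector x-axis (col 0 of R) = (1.0000,-0.0000,0.0000)
R[0][0] = 1.0000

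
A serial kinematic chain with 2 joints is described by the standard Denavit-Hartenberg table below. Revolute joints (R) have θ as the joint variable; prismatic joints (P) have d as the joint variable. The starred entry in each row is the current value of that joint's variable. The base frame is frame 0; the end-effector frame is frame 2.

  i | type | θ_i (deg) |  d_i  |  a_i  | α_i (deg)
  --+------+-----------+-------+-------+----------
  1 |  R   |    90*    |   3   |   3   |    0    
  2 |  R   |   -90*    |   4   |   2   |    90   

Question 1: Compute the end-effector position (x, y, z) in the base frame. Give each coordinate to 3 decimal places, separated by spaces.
2.000 3.000 7.000

after link 1: o_1 = (0.0000, 3.0000, 3.0000)
after link 2: o_2 = (2.0000, 3.0000, 7.0000)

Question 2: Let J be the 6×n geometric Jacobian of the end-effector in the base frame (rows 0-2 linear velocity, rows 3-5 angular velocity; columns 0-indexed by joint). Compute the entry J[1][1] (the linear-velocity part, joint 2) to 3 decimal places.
2.000

axis z_1 = (0.0000,0.0000,1.0000); lever o_n−o_1 = (2.0000,0.0000,4.0000)
cross product → J_v[:, 1] = (0.0000,2.0000,0.0000)
J_ω[:, 1] = z_1
entry J[1][1] = 2.0000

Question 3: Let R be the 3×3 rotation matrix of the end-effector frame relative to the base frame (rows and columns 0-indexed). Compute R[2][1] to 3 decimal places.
1.000

End-effector y-axis (col 1 of R) = (0.0000,0.0000,1.0000)
R[2][1] = 1.0000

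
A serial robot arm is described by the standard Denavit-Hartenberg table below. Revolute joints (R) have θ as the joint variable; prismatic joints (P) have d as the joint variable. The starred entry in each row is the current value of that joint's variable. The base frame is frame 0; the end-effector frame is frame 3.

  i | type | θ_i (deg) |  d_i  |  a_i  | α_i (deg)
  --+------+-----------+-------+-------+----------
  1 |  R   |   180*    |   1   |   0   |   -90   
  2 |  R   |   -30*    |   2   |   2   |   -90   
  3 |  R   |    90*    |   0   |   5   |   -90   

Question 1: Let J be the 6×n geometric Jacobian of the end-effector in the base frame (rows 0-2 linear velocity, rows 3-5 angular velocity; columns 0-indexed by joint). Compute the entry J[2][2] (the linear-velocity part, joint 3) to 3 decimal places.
-2.500

axis z_2 = (-0.5000,-0.0000,-0.8660); lever o_n−o_2 = (0.0000,5.0000,-0.0000)
cross product → J_v[:, 2] = (4.3301,-0.0000,-2.5000)
J_ω[:, 2] = z_2
entry J[2][2] = -2.5000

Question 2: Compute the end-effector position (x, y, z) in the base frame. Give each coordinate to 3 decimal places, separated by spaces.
after link 1: o_1 = (0.0000, 0.0000, 1.0000)
after link 2: o_2 = (-1.7321, -2.0000, 2.0000)
after link 3: o_3 = (-1.7321, 3.0000, 2.0000)

-1.732 3.000 2.000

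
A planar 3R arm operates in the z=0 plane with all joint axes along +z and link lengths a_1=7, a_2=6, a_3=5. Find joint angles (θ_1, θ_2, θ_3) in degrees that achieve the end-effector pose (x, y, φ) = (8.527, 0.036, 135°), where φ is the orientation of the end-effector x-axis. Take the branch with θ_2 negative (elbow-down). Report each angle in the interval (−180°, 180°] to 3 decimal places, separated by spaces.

wrist centre = target − a_3·(cos φ, sin φ) = (12.0625, -3.4995)
cos θ_2 = (157.7515−7²−6²)/(2·7·6) = 0.8661; θ_2 = -29.9927° (elbow-down)
β = atan2(-3.4995,12.0625) = -16.1783°; ψ = atan2(-2.9993,12.1965) = -13.8159°
θ_1 = β − ψ = -2.3624°
θ_3 = φ − θ_1 − θ_2 = 167.3551° (wrapped to (-180°,180°])

-2.362 -29.993 167.355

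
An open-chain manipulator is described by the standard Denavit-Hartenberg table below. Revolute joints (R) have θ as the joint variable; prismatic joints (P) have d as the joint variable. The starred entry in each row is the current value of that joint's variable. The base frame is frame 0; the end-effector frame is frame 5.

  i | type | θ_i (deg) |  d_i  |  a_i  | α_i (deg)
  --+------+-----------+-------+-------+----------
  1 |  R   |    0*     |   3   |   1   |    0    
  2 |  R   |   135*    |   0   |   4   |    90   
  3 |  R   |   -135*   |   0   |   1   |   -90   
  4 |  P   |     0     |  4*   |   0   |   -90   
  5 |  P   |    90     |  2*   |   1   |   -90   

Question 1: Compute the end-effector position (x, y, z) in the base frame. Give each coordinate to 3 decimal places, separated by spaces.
after link 1: o_1 = (1.0000, 0.0000, 3.0000)
after link 2: o_2 = (-1.8284, 2.8284, 3.0000)
after link 3: o_3 = (-1.3284, 2.3284, 2.2929)
after link 4: o_4 = (-3.3284, 4.3284, -0.5355)
after link 5: o_5 = (-4.2426, 2.4142, 0.1716)

-4.243 2.414 0.172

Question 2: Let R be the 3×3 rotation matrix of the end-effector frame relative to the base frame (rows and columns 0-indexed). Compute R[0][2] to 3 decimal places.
End-effector z-axis (col 2 of R) = (-0.5000,0.5000,0.7071)
R[0][2] = -0.5000

-0.500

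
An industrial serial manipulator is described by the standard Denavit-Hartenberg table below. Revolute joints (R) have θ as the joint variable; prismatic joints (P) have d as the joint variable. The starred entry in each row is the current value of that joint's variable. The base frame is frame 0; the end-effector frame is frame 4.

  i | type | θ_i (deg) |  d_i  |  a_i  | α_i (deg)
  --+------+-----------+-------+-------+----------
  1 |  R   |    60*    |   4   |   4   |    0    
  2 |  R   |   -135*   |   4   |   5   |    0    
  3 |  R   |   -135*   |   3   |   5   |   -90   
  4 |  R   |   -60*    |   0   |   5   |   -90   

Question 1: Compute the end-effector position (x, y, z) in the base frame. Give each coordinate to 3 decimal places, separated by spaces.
-3.201 2.384 15.330

after link 1: o_1 = (2.0000, 3.4641, 4.0000)
after link 2: o_2 = (3.2941, -1.3655, 8.0000)
after link 3: o_3 = (-1.0360, 1.1345, 11.0000)
after link 4: o_4 = (-3.2011, 2.3845, 15.3301)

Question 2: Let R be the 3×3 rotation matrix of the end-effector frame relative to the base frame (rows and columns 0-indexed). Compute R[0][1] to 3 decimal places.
0.500

End-effector y-axis (col 1 of R) = (0.5000,0.8660,-0.0000)
R[0][1] = 0.5000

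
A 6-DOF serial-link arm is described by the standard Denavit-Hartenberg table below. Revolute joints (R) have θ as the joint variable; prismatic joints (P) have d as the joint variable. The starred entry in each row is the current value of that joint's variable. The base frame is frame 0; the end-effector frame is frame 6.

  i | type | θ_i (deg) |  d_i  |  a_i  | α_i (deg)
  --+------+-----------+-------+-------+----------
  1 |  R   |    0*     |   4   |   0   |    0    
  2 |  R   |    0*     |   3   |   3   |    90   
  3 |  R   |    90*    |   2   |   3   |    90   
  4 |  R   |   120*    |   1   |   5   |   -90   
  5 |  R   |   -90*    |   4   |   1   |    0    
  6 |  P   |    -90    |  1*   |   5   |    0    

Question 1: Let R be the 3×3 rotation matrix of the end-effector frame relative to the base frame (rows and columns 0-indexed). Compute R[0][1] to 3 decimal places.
End-effector y-axis (col 1 of R) = (1.0000,-0.0000,-0.0000)
R[0][1] = 1.0000

1.000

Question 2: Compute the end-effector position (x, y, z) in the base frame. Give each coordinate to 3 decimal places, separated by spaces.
after link 1: o_1 = (0.0000, 0.0000, 4.0000)
after link 2: o_2 = (3.0000, 0.0000, 7.0000)
after link 3: o_3 = (3.0000, -2.0000, 10.0000)
after link 4: o_4 = (4.0000, -6.3301, 7.5000)
after link 5: o_5 = (5.0000, -4.3301, 4.0359)
after link 6: o_6 = (5.0000, 0.5000, 5.6699)

5.000 0.500 5.670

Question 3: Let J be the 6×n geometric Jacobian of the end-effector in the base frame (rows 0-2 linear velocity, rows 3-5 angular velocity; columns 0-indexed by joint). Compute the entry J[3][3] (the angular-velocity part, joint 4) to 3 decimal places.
axis z_3 = (1.0000,-0.0000,-0.0000); lever o_n−o_3 = (2.0000,2.5000,-4.3301)
cross product → J_v[:, 3] = (0.0000,4.3301,2.5000)
J_ω[:, 3] = z_3
entry J[3][3] = 1.0000

1.000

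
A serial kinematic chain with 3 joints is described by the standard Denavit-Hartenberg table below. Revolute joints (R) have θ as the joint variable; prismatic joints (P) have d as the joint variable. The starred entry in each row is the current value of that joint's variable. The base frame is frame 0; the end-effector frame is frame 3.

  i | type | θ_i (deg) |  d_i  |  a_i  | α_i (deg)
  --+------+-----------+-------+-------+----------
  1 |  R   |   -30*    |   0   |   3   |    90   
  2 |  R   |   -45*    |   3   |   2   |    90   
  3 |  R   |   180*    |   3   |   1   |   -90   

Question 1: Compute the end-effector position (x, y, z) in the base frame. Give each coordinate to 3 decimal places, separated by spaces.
-0.127 -3.391 -2.828

after link 1: o_1 = (2.5981, -1.5000, 0.0000)
after link 2: o_2 = (2.3228, -4.8052, -1.4142)
after link 3: o_3 = (-0.1267, -3.3910, -2.8284)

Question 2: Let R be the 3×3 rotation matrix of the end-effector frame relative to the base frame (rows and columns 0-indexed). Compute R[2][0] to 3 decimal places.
0.707

End-effector x-axis (col 0 of R) = (-0.6124,0.3536,0.7071)
R[2][0] = 0.7071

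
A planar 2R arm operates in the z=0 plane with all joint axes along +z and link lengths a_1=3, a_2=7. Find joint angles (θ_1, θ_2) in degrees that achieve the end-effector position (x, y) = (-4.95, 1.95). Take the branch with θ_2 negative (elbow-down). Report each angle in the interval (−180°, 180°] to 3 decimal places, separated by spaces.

cos θ_2 = (28.3050−3²−7²)/(2·3·7) = -0.7070; θ_2 = -134.9933° (elbow-down)
β = atan2(1.9500,-4.9500) = 158.4986°; ψ = atan2(-4.9503,-1.9492) = -111.4918°
θ_1 = β − ψ = 269.9904°

-90.010 -134.993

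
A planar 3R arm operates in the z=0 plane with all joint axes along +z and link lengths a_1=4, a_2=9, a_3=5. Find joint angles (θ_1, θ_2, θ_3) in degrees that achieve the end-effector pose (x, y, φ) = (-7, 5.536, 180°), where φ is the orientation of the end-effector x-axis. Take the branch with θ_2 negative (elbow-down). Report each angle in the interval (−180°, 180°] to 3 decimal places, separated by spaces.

wrist centre = target − a_3·(cos φ, sin φ) = (-2.0000, 5.5360)
cos θ_2 = (34.6473−4²−9²)/(2·4·9) = -0.8660; θ_2 = -149.9982° (elbow-down)
β = atan2(5.5360,-2.0000) = 109.8634°; ψ = atan2(-4.5002,-3.7941) = -130.1337°
θ_1 = β − ψ = 239.9971°
θ_3 = φ − θ_1 − θ_2 = 90.0011° (wrapped to (-180°,180°])

-120.003 -149.998 90.001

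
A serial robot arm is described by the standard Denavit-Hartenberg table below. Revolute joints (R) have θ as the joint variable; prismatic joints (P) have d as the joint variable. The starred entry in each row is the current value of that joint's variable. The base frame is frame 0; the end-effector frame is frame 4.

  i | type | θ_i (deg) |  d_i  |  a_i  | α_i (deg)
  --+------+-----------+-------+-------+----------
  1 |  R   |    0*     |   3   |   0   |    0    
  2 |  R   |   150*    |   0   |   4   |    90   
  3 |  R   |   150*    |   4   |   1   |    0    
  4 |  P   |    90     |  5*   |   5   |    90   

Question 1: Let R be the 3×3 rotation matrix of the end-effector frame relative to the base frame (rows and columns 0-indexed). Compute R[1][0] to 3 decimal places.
-0.250

End-effector x-axis (col 0 of R) = (0.4330,-0.2500,-0.8660)
R[1][0] = -0.2500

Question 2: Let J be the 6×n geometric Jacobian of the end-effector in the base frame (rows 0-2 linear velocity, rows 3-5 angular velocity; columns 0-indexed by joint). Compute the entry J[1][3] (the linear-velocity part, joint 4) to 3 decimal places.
prismatic axis z_3 = (0.5000,0.8660,0.0000)
J_v[:, 3] = z_3; J_ω[:, 3] = (0,0,0)
entry J[1][3] = 0.8660

0.866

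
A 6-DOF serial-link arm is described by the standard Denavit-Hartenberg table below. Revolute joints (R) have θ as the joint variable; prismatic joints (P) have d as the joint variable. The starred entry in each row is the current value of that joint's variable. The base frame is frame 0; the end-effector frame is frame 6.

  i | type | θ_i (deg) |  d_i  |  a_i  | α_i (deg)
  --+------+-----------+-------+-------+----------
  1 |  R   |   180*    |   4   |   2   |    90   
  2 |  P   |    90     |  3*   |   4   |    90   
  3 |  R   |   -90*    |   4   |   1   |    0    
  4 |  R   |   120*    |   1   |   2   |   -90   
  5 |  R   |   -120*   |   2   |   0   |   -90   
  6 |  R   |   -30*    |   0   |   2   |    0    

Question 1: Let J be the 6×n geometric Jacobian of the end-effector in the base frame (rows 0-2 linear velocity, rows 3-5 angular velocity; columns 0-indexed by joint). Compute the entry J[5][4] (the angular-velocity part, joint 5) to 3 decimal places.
-0.500

axis z_4 = (0.0000,0.8660,-0.5000); lever o_n−o_4 = (-1.5000,2.1651,-2.2500)
cross product → J_v[:, 4] = (-0.8660,0.7500,1.2990)
J_ω[:, 4] = z_4
entry J[5][4] = -0.5000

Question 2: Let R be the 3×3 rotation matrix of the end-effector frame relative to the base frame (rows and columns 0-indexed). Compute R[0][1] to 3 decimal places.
-0.433

End-effector y-axis (col 1 of R) = (-0.4330,-0.8750,0.2165)
R[0][1] = -0.4330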